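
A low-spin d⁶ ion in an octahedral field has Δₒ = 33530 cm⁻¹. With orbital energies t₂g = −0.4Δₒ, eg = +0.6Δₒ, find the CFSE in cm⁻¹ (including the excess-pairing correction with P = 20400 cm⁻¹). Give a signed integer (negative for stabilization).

Electron filling gives t₂g⁶ eg⁰.
CFSE(orbital) = 6×(-0.4Δₒ) + 0×(0.6Δₒ) = -2.4Δₒ; with Δₒ = 33530 cm⁻¹ that is -80472 cm⁻¹.
Pairing penalty: 3 pairs vs 1 in the high-spin reference → 2 extra × P = 40800 cm⁻¹.
Net CFSE = -80472 + 40800 = -39672 cm⁻¹.

-39672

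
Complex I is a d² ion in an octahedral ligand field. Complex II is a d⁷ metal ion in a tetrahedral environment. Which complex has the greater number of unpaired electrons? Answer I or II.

II

I: t₂g² eg⁰ → 2 unpaired.
II: With tetrahedral geometry the complex is necessarily high-spin; e⁴ t₂³ → 3 unpaired.
So II has more unpaired electrons.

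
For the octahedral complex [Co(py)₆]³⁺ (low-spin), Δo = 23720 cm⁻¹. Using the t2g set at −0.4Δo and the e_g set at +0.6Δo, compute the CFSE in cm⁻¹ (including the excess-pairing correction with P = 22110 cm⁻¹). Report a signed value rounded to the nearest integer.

-12708

py is neutral, so the +3 overall charge sits on Co: oxidation state +3.
Group 9 minus oxidation state +3 gives a d⁶ configuration for Co³⁺.
Configuration: t2g^6 e_g^0.
Orbital CFSE = 6(-0.4) + 0(0.6) = -2.4Δo = -2.4 × 23720 = -56928 cm⁻¹.
Relative to high-spin t2g^4 e_g^2 (1 paired), the low-spin configuration has 2 additional pairs, contributing +2 × 22110 = +44220 cm⁻¹.
Combining: -56928 + 44220 = -12708 cm⁻¹.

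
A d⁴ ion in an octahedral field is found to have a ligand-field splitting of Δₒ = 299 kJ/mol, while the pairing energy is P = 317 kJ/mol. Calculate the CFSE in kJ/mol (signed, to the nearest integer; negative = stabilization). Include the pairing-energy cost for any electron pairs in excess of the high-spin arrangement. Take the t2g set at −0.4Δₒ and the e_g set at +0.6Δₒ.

Since Δₒ = 299 kJ/mol < P = 317 kJ/mol, the complex adopts the high-spin configuration.
That gives t2g^3 e_g^1.
Orbital CFSE = -0.6Δₒ = -0.6 × 299 = -179 kJ/mol.
High-spin has no excess pairs, so no pairing correction applies.

-179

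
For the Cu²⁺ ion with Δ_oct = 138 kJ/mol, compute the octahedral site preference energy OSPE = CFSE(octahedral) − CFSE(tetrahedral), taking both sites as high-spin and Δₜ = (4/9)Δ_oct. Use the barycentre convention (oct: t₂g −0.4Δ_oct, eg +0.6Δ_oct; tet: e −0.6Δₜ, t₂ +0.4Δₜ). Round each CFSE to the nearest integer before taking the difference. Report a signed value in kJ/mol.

-58

Cu is in group 11, so Cu²⁺ is d⁹ (11 − 2 = 9).
Octahedral high-spin t₂g⁶ eg³: CFSE = -0.6 × 138 = -83 kJ/mol.
In a tetrahedral site the filling is e⁴ t₂⁵: CFSE(tet) = -0.4Δₜ = -0.4 × (4/9)(138) = -25 kJ/mol.
OSPE = CFSE(oct) − CFSE(tet) = -83 − (-25) = -58 kJ/mol.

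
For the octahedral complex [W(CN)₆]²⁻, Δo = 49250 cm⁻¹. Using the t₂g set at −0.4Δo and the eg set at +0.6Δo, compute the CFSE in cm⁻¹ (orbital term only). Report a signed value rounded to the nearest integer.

Each CN⁻ contributes -1; 6 × (-1) = -6. With overall charge -2, W is in the +4 oxidation state.
Group 6 minus oxidation state +4 gives a d² configuration for W⁴⁺.
Electron filling gives t₂g² eg⁰.
Orbital CFSE = 2(-0.4) + 0(0.6) = -0.8Δo = -0.8 × 49250 = -39400 cm⁻¹.

-39400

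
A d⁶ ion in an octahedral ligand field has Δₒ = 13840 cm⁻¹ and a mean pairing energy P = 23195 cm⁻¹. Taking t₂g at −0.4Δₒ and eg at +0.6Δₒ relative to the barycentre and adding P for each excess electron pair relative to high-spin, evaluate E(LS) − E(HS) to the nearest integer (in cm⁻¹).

In the high-spin limit (t₂g⁴ eg²) the orbital term is -0.4Δₒ = -5536 cm⁻¹, with no excess pairing.
Low-spin t₂g⁶ eg⁰ gives -2.4Δₒ = -33216 cm⁻¹, but forming 2 extra pairs costs 2P = 46390 cm⁻¹, so E(LS) = -33216 + 46390 = 13174 cm⁻¹.
E(LS) − E(HS) = 13174 − (-5536) = 18710 cm⁻¹.

18710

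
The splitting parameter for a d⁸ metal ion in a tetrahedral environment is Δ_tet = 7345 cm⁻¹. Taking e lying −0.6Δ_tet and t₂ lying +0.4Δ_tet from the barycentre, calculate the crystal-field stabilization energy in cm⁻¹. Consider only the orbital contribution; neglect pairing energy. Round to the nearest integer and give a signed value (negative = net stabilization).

-5876

With tetrahedral geometry the complex is necessarily high-spin.
The d⁸ electrons fill as e⁴ t₂⁴.
CFSE(orbital) = 4×(-0.6Δ_tet) + 4×(0.4Δ_tet) = -0.8Δ_tet; with Δ_tet = 7345 cm⁻¹ that is -5876 cm⁻¹.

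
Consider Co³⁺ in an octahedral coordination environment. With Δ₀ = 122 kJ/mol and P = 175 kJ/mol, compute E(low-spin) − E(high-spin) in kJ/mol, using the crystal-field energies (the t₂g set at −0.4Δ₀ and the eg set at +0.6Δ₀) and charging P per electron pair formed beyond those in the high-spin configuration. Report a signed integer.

Group 9 minus oxidation state +3 gives a d⁶ configuration for Co³⁺.
High-spin: t₂g⁴ eg², CFSE = -0.4Δ₀ = -49 kJ/mol.
For low-spin the configuration is t₂g⁶ eg⁰: orbital energy -2.4 × 122 = -293 kJ/mol, and 2 additional pairs relative to high-spin add 350 kJ/mol, giving 57 kJ/mol.
Thus E(LS) − E(HS) = 106 kJ/mol.

106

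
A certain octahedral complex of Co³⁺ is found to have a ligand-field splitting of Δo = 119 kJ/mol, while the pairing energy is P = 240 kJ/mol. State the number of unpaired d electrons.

4

Group 9 minus oxidation state +3 gives a d⁶ configuration for Co³⁺.
Here Δo < P (119 < 240), so the high-spin state is favoured.
That gives t2g^4 e_g^2.
Unpaired electrons: 4.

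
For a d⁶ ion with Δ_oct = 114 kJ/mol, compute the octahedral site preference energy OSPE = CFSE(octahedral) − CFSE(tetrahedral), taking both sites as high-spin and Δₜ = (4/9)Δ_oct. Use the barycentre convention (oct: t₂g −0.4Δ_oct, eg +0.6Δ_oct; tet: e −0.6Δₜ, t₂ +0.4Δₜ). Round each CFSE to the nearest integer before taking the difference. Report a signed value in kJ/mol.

-16

Octahedral high-spin t₂g⁴ eg²: CFSE = -0.4 × 114 = -46 kJ/mol.
Tetrahedral e³ t₂³ gives -0.6Δₜ = -0.6 × (4/9) × 114 = -30 kJ/mol.
Subtracting, OSPE = -46 − (-30) = -16 kJ/mol.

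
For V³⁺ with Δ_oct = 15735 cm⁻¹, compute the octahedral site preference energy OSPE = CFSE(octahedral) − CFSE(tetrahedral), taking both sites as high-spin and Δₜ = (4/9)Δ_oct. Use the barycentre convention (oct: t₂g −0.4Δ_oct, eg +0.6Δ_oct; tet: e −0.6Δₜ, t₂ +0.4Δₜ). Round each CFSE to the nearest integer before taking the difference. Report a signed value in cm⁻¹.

V sits in group 5; removing 3 electrons leaves V³⁺ with 5 − 3 = 2 d electrons.
Octahedral high-spin t₂g² eg⁰: CFSE = -0.8 × 15735 = -12588 cm⁻¹.
Tetrahedral e² t₂⁰ gives -1.2Δₜ = -1.2 × (4/9) × 15735 = -8392 cm⁻¹.
Subtracting, OSPE = -12588 − (-8392) = -4196 cm⁻¹.

-4196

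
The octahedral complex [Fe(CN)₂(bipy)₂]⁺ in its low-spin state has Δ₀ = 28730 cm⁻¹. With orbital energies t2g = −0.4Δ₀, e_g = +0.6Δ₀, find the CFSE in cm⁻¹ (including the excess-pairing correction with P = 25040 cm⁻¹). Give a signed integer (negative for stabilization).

-7380

Ligand charges: 2×(-1) from CN⁻ and 2×(+0) from bipy sum to -2; with overall charge +1, Fe is +3.
Fe is in group 8, so Fe³⁺ is d⁵ (8 − 3 = 5).
Electron filling gives t2g^5 e_g^0.
CFSE(orbital) = 5×(-0.4Δ₀) + 0×(0.6Δ₀) = -2.0Δ₀; with Δ₀ = 28730 cm⁻¹ that is -57460 cm⁻¹.
Relative to high-spin t2g^3 e_g^2 (0 paired), the low-spin configuration has 2 additional pairs, contributing +2 × 25040 = +50080 cm⁻¹.
Combining: -57460 + 50080 = -7380 cm⁻¹.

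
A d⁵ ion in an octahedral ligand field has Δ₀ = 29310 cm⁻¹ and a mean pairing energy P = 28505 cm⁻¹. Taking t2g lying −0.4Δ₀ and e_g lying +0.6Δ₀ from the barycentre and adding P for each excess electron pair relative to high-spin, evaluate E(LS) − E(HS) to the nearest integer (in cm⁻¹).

High-spin: t2g^3 e_g^2, CFSE = 0.0Δ₀ = 0 cm⁻¹.
For low-spin the configuration is t2g^5 e_g^0: orbital energy -2.0 × 29310 = -58620 cm⁻¹, and 2 additional pairs relative to high-spin add 57010 cm⁻¹, giving -1610 cm⁻¹.
Thus E(LS) − E(HS) = -1610 cm⁻¹.

-1610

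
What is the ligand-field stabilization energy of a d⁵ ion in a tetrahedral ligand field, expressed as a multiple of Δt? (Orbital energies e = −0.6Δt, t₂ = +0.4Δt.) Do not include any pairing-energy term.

Tetrahedral splitting is small, so the complex is high-spin.
Configuration: e² t₂³.
CFSE = 2(-0.6Δt) + 3(0.4Δt) = -1.2Δt + 1.2Δt = 0.0Δt.

0.0 Δt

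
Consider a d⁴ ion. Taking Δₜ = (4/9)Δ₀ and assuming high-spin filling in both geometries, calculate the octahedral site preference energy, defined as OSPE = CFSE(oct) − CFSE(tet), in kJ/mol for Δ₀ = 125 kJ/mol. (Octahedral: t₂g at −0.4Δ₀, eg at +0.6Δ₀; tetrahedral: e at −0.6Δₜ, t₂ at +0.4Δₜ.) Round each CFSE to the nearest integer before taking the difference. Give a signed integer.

Octahedral high-spin t2g^3 e_g^1: CFSE = -0.6 × 125 = -75 kJ/mol.
Tetrahedral: e^2 t2^2, CFSE = 2(−0.6) + 2(+0.4) = -0.4Δₜ = -0.4 × (4/9) × 125 = -22 kJ/mol.
OSPE = -75 − (-22) = -53 kJ/mol.

-53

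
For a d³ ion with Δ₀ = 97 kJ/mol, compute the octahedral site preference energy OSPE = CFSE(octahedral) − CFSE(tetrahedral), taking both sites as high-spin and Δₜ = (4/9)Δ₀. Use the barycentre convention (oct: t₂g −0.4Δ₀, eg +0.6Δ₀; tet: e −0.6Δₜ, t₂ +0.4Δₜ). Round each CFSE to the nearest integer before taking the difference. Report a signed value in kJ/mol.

-82

Octahedral high-spin t₂g³ eg⁰: CFSE = -1.2 × 97 = -116 kJ/mol.
Tetrahedral e² t₂¹ gives -0.8Δₜ = -0.8 × (4/9) × 97 = -34 kJ/mol.
Subtracting, OSPE = -116 − (-34) = -82 kJ/mol.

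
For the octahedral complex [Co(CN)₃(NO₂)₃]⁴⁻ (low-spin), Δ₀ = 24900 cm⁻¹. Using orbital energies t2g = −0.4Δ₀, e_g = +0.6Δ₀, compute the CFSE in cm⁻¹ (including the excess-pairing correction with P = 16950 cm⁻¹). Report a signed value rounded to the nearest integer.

-27870

Ligand charges: 3×(-1) from CN⁻ and 3×(-1) from NO₂⁻ sum to -6; with overall charge -4, Co is +2.
Co is in group 9, so Co²⁺ is d⁷ (9 − 2 = 7).
Electron filling gives t2g^6 e_g^1.
Orbital CFSE = 6(-0.4) + 1(0.6) = -1.8Δ₀ = -1.8 × 24900 = -44820 cm⁻¹.
Relative to high-spin t2g^5 e_g^2 (2 paired), the low-spin configuration has 1 additional pair, contributing +1 × 16950 = +16950 cm⁻¹.
Combining: -44820 + 16950 = -27870 cm⁻¹.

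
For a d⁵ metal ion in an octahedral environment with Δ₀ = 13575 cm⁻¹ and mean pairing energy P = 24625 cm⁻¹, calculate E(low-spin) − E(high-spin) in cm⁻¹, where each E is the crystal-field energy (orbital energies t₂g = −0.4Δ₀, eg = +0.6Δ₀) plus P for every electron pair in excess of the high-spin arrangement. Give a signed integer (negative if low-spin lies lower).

High-spin: t₂g³ eg², CFSE = 0.0Δ₀ = 0 cm⁻¹.
Low-spin: t₂g⁵ eg⁰, orbital CFSE = -2.0Δ₀ = -27150 cm⁻¹; plus 2 excess pairs × P = +49250 cm⁻¹; total 22100 cm⁻¹.
The difference is 22100 − (0) = 22100 cm⁻¹, so high-spin lies lower.

22100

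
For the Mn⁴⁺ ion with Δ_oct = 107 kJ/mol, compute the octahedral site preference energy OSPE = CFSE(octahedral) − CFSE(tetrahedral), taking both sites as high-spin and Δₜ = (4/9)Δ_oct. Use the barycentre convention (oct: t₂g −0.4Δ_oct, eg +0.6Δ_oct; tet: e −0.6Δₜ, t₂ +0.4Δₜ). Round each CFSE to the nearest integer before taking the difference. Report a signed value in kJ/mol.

-90

Mn is in group 7, so Mn⁴⁺ is d³ (7 − 4 = 3).
In an octahedral site d³ (HS) is t2g^3 e_g^0, giving CFSE(oct) = -1.2Δ_oct = -128 kJ/mol.
Tetrahedral e^2 t2^1 gives -0.8Δₜ = -0.8 × (4/9) × 107 = -38 kJ/mol.
OSPE = -128 − (-38) = -90 kJ/mol.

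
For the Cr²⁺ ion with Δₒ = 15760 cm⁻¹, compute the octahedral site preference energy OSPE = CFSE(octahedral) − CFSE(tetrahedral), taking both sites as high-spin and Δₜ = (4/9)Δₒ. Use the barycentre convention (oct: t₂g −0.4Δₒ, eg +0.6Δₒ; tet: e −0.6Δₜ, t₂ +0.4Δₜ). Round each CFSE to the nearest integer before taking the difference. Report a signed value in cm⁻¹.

Group 6 minus oxidation state +2 gives a d⁴ configuration for Cr²⁺.
In an octahedral site d⁴ (HS) is t2g^3 e_g^1, giving CFSE(oct) = -0.6Δₒ = -9456 cm⁻¹.
Tetrahedral e^2 t2^2 gives -0.4Δₜ = -0.4 × (4/9) × 15760 = -2802 cm⁻¹.
OSPE = -9456 − (-2802) = -6654 cm⁻¹.

-6654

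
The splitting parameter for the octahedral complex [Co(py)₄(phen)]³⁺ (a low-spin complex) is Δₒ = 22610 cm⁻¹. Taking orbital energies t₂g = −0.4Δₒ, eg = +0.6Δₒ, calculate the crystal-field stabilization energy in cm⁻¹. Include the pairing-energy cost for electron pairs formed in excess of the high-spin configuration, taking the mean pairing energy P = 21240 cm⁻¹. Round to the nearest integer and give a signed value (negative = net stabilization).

Ligand charges: 4×(+0) from py and 1×(+0) from phen sum to +0; with overall charge +3, Co is +3.
Group 9 minus oxidation state +3 gives a d⁶ configuration for Co³⁺.
The d⁶ electrons fill as t₂g⁶ eg⁰.
Orbital CFSE = 6(-0.4) + 0(0.6) = -2.4Δₒ = -2.4 × 22610 = -54264 cm⁻¹.
High-spin d⁶ would be t₂g⁴ eg² with 1 pair; low-spin has 3, so 2 excess pairs cost +2P = +42480 cm⁻¹.
Net CFSE = -54264 + 42480 = -11784 cm⁻¹.

-11784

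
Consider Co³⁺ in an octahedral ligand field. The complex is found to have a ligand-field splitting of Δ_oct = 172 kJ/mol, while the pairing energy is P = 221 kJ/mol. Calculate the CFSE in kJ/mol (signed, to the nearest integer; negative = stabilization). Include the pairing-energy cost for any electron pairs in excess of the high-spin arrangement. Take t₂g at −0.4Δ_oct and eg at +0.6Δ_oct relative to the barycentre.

-69

Co³⁺: group 9, so d-count = 9 − 3 = 6.
With Δ_oct < P the complex is high-spin.
Configuration: t₂g⁴ eg².
Orbital CFSE = -0.4Δ_oct = -0.4 × 172 = -69 kJ/mol.
High-spin has no excess pairs, so no pairing correction applies.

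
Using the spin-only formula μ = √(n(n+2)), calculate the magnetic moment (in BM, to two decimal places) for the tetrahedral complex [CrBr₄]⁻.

Each Br⁻ contributes -1; 4 × (-1) = -4. With overall charge -1, Cr is in the +3 oxidation state.
Cr sits in group 6; removing 3 electrons leaves Cr³⁺ with 6 − 3 = 3 d electrons.
Tetrahedral fields are weak (Δₜ ≈ 4/9 Δₒ), so electrons fill high-spin.
Configuration: e^2 t2^1 → 3 unpaired electrons.
μ(spin-only) = √[3(3+2)] = √15 ≈ 3.87 BM.

3.87 BM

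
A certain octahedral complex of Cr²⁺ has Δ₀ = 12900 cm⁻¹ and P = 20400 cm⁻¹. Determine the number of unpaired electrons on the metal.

4

Group 6 minus oxidation state +2 gives a d⁴ configuration for Cr²⁺.
With Δ₀ < P the complex is high-spin.
That gives t2g^3 e_g^1.
Unpaired electrons: 4.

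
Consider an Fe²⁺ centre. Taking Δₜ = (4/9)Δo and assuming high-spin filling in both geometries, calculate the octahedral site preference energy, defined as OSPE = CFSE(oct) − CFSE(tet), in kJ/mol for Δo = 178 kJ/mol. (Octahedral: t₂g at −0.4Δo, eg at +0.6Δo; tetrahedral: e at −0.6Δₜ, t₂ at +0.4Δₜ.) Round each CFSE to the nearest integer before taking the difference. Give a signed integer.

-24

Fe is in group 8, so Fe²⁺ is d⁶ (8 − 2 = 6).
Octahedral high-spin t2g^4 e_g^2: CFSE = -0.4 × 178 = -71 kJ/mol.
Tetrahedral e^3 t2^3 gives -0.6Δₜ = -0.6 × (4/9) × 178 = -47 kJ/mol.
OSPE = -71 − (-47) = -24 kJ/mol.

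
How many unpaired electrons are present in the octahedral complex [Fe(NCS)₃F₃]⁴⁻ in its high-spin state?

Ligand charges: 3×(-1) from NCS⁻ and 3×(-1) from F⁻ sum to -6; with overall charge -4, Fe is +2.
Fe sits in group 8; removing 2 electrons leaves Fe²⁺ with 8 − 2 = 6 d electrons.
Configuration: t₂g⁴ eg², giving 4 unpaired electrons.

4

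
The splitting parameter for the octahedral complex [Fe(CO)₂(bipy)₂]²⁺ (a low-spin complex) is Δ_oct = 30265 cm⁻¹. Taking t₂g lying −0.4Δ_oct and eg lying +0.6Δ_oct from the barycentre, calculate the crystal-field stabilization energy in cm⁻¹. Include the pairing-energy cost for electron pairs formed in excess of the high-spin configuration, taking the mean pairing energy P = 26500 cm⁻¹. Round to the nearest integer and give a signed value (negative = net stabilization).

-19636

Ligand charges: 2×(+0) from CO and 2×(+0) from bipy sum to +0; with overall charge +2, Fe is +2.
Fe is in group 8, so Fe²⁺ is d⁶ (8 − 2 = 6).
The d⁶ electrons fill as t₂g⁶ eg⁰.
The orbital stabilization is -2.4Δ_oct = -2.4 × 30265 = -72636 cm⁻¹.
Pairing penalty: 3 pairs vs 1 in the high-spin reference → 2 extra × P = 53000 cm⁻¹.
Combining: -72636 + 53000 = -19636 cm⁻¹.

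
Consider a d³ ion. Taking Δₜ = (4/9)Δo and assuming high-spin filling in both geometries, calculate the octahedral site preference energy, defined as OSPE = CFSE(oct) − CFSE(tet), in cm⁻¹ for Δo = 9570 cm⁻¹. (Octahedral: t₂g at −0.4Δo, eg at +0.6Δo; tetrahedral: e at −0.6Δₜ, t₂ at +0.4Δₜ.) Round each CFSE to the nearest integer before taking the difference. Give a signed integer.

-8081

Octahedral high-spin t₂g³ eg⁰: CFSE = -1.2 × 9570 = -11484 cm⁻¹.
Tetrahedral: e² t₂¹, CFSE = 2(−0.6) + 1(+0.4) = -0.8Δₜ = -0.8 × (4/9) × 9570 = -3403 cm⁻¹.
Subtracting, OSPE = -11484 − (-3403) = -8081 cm⁻¹.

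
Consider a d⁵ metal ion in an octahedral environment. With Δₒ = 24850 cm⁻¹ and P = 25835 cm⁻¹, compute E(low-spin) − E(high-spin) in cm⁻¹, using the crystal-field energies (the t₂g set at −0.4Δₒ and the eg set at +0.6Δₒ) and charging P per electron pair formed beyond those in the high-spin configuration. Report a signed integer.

High-spin: t₂g³ eg², CFSE = 0.0Δₒ = 0 cm⁻¹.
For low-spin the configuration is t₂g⁵ eg⁰: orbital energy -2.0 × 24850 = -49700 cm⁻¹, and 2 additional pairs relative to high-spin add 51670 cm⁻¹, giving 1970 cm⁻¹.
E(LS) − E(HS) = 1970 − (0) = 1970 cm⁻¹.

1970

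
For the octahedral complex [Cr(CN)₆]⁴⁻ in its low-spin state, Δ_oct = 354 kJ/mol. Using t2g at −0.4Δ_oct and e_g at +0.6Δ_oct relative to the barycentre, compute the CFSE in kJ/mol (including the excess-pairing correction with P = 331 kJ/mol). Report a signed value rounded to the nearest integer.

-235

Each CN⁻ contributes -1; 6 × (-1) = -6. With overall charge -4, Cr is in the +2 oxidation state.
Cr sits in group 6; removing 2 electrons leaves Cr²⁺ with 6 − 2 = 4 d electrons.
Configuration: t2g^4 e_g^0.
Orbital CFSE = 4(-0.4) + 0(0.6) = -1.6Δ_oct = -1.6 × 354 = -566 kJ/mol.
Pairing penalty: 1 pair vs 0 in the high-spin reference → 1 extra × P = 331 kJ/mol.
Overall CFSE = -566 + 331 = -235 kJ/mol.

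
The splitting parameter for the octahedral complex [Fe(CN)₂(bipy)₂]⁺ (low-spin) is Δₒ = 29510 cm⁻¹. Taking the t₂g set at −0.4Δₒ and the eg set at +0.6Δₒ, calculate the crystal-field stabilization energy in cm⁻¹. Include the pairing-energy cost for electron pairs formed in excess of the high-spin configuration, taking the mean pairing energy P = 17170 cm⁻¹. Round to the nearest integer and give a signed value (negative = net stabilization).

Ligand charges: 2×(-1) from CN⁻ and 2×(+0) from bipy sum to -2; with overall charge +1, Fe is +3.
Group 8 minus oxidation state +3 gives a d⁵ configuration for Fe³⁺.
Electron filling gives t₂g⁵ eg⁰.
Orbital CFSE = 5(-0.4) + 0(0.6) = -2.0Δₒ = -2.0 × 29510 = -59020 cm⁻¹.
Pairing penalty: 2 pairs vs 0 in the high-spin reference → 2 extra × P = 34340 cm⁻¹.
Overall CFSE = -59020 + 34340 = -24680 cm⁻¹.

-24680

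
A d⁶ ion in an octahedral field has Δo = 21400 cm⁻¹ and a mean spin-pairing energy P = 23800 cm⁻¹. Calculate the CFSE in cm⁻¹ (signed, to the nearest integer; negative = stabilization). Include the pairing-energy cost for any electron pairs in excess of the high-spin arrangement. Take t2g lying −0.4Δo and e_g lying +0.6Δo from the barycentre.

Here Δo < P (21400 < 23800), so the high-spin state is favoured.
Filling d⁶ accordingly: t2g^4 e_g^2.
Orbital CFSE = -0.4Δo = -0.4 × 21400 = -8560 cm⁻¹.
High-spin has no excess pairs, so no pairing correction applies.

-8560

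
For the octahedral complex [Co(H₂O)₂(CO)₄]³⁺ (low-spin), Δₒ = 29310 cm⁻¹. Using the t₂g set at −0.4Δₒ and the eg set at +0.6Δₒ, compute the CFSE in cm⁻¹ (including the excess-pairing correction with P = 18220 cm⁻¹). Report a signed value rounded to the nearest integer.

Ligand charges: 2×(+0) from H₂O and 4×(+0) from CO sum to +0; with overall charge +3, Co is +3.
Co is in group 9, so Co³⁺ is d⁶ (9 − 3 = 6).
Electron filling gives t₂g⁶ eg⁰.
CFSE(orbital) = 6×(-0.4Δₒ) + 0×(0.6Δₒ) = -2.4Δₒ; with Δₒ = 29310 cm⁻¹ that is -70344 cm⁻¹.
Pairing penalty: 3 pairs vs 1 in the high-spin reference → 2 extra × P = 36440 cm⁻¹.
Combining: -70344 + 36440 = -33904 cm⁻¹.

-33904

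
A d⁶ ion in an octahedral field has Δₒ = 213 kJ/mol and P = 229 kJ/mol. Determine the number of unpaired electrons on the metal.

4

With Δₒ < P the complex is high-spin.
Filling d⁶ accordingly: t₂g⁴ eg².
Unpaired electrons: 4.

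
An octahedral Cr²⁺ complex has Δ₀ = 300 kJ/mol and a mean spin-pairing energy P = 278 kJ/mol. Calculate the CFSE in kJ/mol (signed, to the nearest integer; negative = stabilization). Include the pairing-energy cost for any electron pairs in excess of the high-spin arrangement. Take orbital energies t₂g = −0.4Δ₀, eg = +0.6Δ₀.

-202

Cr is in group 6, so Cr²⁺ is d⁴ (6 − 2 = 4).
Δ₀ > P, so pairing is preferred: the ground state is low-spin.
Filling d⁴ accordingly: t₂g⁴ eg⁰.
Orbital CFSE = -1.6Δ₀ = -1.6 × 300 = -480 kJ/mol.
Excess pairs vs high-spin: 1 − 0 = 1; pairing cost = +278 kJ/mol.
Net CFSE = -480 + 278 = -202 kJ/mol.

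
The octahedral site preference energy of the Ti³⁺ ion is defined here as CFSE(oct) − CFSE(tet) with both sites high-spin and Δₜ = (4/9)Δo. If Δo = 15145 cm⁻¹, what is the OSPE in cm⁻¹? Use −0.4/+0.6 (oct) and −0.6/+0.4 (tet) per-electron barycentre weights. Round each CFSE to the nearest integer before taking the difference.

-2019

Group 4 minus oxidation state +3 gives a d¹ configuration for Ti³⁺.
In an octahedral site d¹ (HS) is t2g^1 e_g^0, giving CFSE(oct) = -0.4Δo = -6058 cm⁻¹.
Tetrahedral: e^1 t2^0, CFSE = 1(−0.6) + 0(+0.4) = -0.6Δₜ = -0.6 × (4/9) × 15145 = -4039 cm⁻¹.
OSPE = CFSE(oct) − CFSE(tet) = -6058 − (-4039) = -2019 cm⁻¹.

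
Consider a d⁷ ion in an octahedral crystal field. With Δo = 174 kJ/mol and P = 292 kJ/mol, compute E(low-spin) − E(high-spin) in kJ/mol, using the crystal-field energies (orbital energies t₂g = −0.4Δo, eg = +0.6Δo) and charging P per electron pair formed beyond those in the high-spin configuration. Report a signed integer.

118

In the high-spin limit (t₂g⁵ eg²) the orbital term is -0.8Δo = -139 kJ/mol, with no excess pairing.
Low-spin t₂g⁶ eg¹ gives -1.8Δo = -313 kJ/mol, but forming 1 extra pair costs 1P = 292 kJ/mol, so E(LS) = -313 + 292 = -21 kJ/mol.
Thus E(LS) − E(HS) = 118 kJ/mol.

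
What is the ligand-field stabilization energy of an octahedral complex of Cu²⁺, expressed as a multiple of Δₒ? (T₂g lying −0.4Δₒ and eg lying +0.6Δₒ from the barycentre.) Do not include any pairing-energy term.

-0.6 Δₒ

Cu sits in group 11; removing 2 electrons leaves Cu²⁺ with 11 − 2 = 9 d electrons.
For octahedral d⁹ the high- and low-spin configurations coincide.
Configuration: t₂g⁶ eg³.
CFSE = 6(-0.4Δₒ) + 3(0.6Δₒ) = -2.4Δₒ + 1.8Δₒ = -0.6Δₒ.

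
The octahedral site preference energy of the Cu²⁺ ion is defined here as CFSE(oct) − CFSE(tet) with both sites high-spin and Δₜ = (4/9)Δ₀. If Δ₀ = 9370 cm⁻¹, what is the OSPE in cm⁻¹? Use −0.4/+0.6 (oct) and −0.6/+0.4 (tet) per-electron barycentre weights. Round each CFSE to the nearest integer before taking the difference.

Cu²⁺: group 11, so d-count = 11 − 2 = 9.
In an octahedral site d⁹ (HS) is t₂g⁶ eg³, giving CFSE(oct) = -0.6Δ₀ = -5622 cm⁻¹.
In a tetrahedral site the filling is e⁴ t₂⁵: CFSE(tet) = -0.4Δₜ = -0.4 × (4/9)(9370) = -1666 cm⁻¹.
OSPE = CFSE(oct) − CFSE(tet) = -5622 − (-1666) = -3956 cm⁻¹.

-3956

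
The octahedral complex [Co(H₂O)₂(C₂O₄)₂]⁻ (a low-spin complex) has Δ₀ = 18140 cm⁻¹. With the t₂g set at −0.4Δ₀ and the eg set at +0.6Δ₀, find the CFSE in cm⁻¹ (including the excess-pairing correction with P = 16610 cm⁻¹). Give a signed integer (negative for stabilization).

-10316

Ligand charges: 2×(+0) from H₂O and 2×(-2) from C₂O₄²⁻ sum to -4; with overall charge -1, Co is +3.
Co³⁺: group 9, so d-count = 9 − 3 = 6.
The d⁶ electrons fill as t₂g⁶ eg⁰.
Orbital CFSE = 6(-0.4) + 0(0.6) = -2.4Δ₀ = -2.4 × 18140 = -43536 cm⁻¹.
High-spin d⁶ would be t₂g⁴ eg² with 1 pair; low-spin has 3, so 2 excess pairs cost +2P = +33220 cm⁻¹.
Net CFSE = -43536 + 33220 = -10316 cm⁻¹.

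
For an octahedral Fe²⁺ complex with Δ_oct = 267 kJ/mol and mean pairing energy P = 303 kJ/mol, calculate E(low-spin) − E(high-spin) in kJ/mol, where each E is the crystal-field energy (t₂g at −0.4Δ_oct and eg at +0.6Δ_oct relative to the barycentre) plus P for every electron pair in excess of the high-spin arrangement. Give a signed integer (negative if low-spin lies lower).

72

Fe²⁺: group 8, so d-count = 8 − 2 = 6.
High-spin d⁶ fills as t₂g⁴ eg² with CFSE 4(−0.4) + 2(+0.6) = -0.4Δ_oct = -107 kJ/mol.
Low-spin t₂g⁶ eg⁰ gives -2.4Δ_oct = -641 kJ/mol, but forming 2 extra pairs costs 2P = 606 kJ/mol, so E(LS) = -641 + 606 = -35 kJ/mol.
E(LS) − E(HS) = -35 − (-107) = 72 kJ/mol.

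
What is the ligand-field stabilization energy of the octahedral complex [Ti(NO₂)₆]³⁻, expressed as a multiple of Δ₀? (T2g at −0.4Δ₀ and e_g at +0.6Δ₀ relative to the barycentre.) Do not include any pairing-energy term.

Each NO₂⁻ contributes -1; 6 × (-1) = -6. With overall charge -3, Ti is in the +3 oxidation state.
Ti sits in group 4; removing 3 electrons leaves Ti³⁺ with 4 − 3 = 1 d electrons.
Configuration: t2g^1 e_g^0.
CFSE = 1(-0.4Δ₀) + 0(0.6Δ₀) = -0.4Δ₀ + 0.0Δ₀ = -0.4Δ₀.

-0.4 Δ₀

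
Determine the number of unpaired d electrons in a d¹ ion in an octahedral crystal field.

1

Configuration: t2g^1 e_g^0, giving 1 unpaired electron.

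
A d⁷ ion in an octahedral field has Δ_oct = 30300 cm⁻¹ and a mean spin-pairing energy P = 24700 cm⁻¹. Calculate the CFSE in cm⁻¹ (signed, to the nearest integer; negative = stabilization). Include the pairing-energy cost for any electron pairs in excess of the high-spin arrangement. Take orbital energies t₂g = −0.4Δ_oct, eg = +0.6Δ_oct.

-29840

Since Δ_oct = 30300 cm⁻¹ > P = 24700 cm⁻¹, the complex adopts the low-spin configuration.
Filling d⁷ accordingly: t₂g⁶ eg¹.
Orbital CFSE = -1.8Δ_oct = -1.8 × 30300 = -54540 cm⁻¹.
Excess pairs vs high-spin: 3 − 2 = 1; pairing cost = +24700 cm⁻¹.
Net CFSE = -54540 + 24700 = -29840 cm⁻¹.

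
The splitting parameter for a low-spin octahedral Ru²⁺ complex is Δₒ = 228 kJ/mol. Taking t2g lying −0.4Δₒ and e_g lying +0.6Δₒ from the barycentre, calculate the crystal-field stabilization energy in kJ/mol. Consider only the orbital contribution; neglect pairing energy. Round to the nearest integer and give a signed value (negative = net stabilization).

Group 8 minus oxidation state +2 gives a d⁶ configuration for Ru²⁺.
The d⁶ electrons fill as t2g^6 e_g^0.
CFSE(orbital) = 6×(-0.4Δₒ) + 0×(0.6Δₒ) = -2.4Δₒ; with Δₒ = 228 kJ/mol that is -547 kJ/mol.

-547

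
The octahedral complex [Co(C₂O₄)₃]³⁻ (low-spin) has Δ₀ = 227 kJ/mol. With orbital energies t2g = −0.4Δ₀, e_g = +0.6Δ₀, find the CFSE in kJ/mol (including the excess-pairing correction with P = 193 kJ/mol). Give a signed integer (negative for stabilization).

Each C₂O₄²⁻ contributes -2; 3 × (-2) = -6. With overall charge -3, Co is in the +3 oxidation state.
Co is in group 9, so Co³⁺ is d⁶ (9 − 3 = 6).
The d⁶ electrons fill as t2g^6 e_g^0.
The orbital stabilization is -2.4Δ₀ = -2.4 × 227 = -545 kJ/mol.
High-spin d⁶ would be t2g^4 e_g^2 with 1 pair; low-spin has 3, so 2 excess pairs cost +2P = +386 kJ/mol.
Overall CFSE = -545 + 386 = -159 kJ/mol.

-159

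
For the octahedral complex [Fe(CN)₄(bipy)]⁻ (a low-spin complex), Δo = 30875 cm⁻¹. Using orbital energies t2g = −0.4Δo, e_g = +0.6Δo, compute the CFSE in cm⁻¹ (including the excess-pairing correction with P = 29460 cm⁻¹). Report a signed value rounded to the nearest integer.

-2830

Ligand charges: 4×(-1) from CN⁻ and 1×(+0) from bipy sum to -4; with overall charge -1, Fe is +3.
Fe is in group 8, so Fe³⁺ is d⁵ (8 − 3 = 5).
Configuration: t2g^5 e_g^0.
Orbital CFSE = 5(-0.4) + 0(0.6) = -2.0Δo = -2.0 × 30875 = -61750 cm⁻¹.
High-spin d⁵ would be t2g^3 e_g^2 with 0 pairs; low-spin has 2, so 2 excess pairs cost +2P = +58920 cm⁻¹.
Combining: -61750 + 58920 = -2830 cm⁻¹.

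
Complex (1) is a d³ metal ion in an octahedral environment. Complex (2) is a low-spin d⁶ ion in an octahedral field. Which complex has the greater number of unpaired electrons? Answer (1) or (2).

(1): t₂g³ eg⁰ → 3 unpaired.
(2): t2g^6 e_g^0 → 0 unpaired.
So (1) has more unpaired electrons.

(1)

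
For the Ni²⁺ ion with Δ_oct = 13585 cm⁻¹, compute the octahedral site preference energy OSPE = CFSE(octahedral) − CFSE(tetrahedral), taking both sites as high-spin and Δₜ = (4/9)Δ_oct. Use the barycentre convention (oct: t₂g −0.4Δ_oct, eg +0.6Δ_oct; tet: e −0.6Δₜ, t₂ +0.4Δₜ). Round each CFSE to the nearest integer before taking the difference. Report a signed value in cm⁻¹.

Ni²⁺: group 10, so d-count = 10 − 2 = 8.
Octahedral (high-spin): t₂g⁶ eg², CFSE = 6(−0.4) + 2(+0.6) = -1.2Δ_oct = -1.2 × 13585 = -16302 cm⁻¹.
Tetrahedral e⁴ t₂⁴ gives -0.8Δₜ = -0.8 × (4/9) × 13585 = -4830 cm⁻¹.
Subtracting, OSPE = -16302 − (-4830) = -11472 cm⁻¹.

-11472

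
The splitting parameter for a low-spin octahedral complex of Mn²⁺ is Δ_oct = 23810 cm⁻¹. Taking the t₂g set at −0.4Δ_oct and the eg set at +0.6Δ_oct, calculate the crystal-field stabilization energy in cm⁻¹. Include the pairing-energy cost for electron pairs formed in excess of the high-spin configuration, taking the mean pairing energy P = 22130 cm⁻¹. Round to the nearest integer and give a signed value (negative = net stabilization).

-3360

Mn is in group 7, so Mn²⁺ is d⁵ (7 − 2 = 5).
Configuration: t₂g⁵ eg⁰.
Orbital CFSE = 5(-0.4) + 0(0.6) = -2.0Δ_oct = -2.0 × 23810 = -47620 cm⁻¹.
Relative to high-spin t₂g³ eg² (0 paired), the low-spin configuration has 2 additional pairs, contributing +2 × 22130 = +44260 cm⁻¹.
Overall CFSE = -47620 + 44260 = -3360 cm⁻¹.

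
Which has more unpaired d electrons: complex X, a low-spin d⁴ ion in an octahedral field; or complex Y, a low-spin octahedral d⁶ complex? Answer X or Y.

X: t₂g⁴ eg⁰ → 2 unpaired.
Y: t₂g⁶ eg⁰ → 0 unpaired.
So X has more unpaired electrons.

X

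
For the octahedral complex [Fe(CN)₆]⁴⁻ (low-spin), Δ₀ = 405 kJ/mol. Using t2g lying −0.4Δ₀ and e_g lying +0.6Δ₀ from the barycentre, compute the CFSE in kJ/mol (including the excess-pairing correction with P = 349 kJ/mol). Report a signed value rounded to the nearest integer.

Each CN⁻ contributes -1; 6 × (-1) = -6. With overall charge -4, Fe is in the +2 oxidation state.
Fe²⁺: group 8, so d-count = 8 − 2 = 6.
Electron filling gives t2g^6 e_g^0.
The orbital stabilization is -2.4Δ₀ = -2.4 × 405 = -972 kJ/mol.
Relative to high-spin t2g^4 e_g^2 (1 paired), the low-spin configuration has 2 additional pairs, contributing +2 × 349 = +698 kJ/mol.
Overall CFSE = -972 + 698 = -274 kJ/mol.

-274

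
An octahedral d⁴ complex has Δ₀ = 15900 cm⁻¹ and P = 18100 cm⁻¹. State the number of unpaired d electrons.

4

Since Δ₀ = 15900 cm⁻¹ < P = 18100 cm⁻¹, the complex adopts the high-spin configuration.
Configuration: t₂g³ eg¹.
Unpaired electrons: 4.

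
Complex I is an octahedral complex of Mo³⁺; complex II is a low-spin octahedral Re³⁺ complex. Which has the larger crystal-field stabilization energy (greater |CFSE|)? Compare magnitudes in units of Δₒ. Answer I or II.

I: Mo is in group 6, so Mo³⁺ is d³ (6 − 3 = 3); t₂g³ eg⁰, CFSE = -1.2Δₒ.
II: Group 7 minus oxidation state +3 gives a d⁴ configuration for Re³⁺; t₂g⁴ eg⁰, CFSE = -1.6Δₒ.
So II has the larger |CFSE|.

II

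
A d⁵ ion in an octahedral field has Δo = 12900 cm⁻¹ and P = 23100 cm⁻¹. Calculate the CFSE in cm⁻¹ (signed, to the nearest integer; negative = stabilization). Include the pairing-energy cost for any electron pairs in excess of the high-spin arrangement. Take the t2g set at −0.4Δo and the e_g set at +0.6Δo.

Since Δo = 12900 cm⁻¹ < P = 23100 cm⁻¹, the complex adopts the high-spin configuration.
That gives t2g^3 e_g^2.
Orbital CFSE = 0.0Δo = 0.0 × 12900 = 0 cm⁻¹.
High-spin has no excess pairs, so no pairing correction applies.

0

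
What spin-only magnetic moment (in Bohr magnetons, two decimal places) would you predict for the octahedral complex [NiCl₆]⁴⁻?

2.83 Bohr magnetons

Each Cl⁻ contributes -1; 6 × (-1) = -6. With overall charge -4, Ni is in the +2 oxidation state.
Group 10 minus oxidation state +2 gives a d⁸ configuration for Ni²⁺.
Configuration: t₂g⁶ eg² → 2 unpaired electrons.
μ(spin-only) = √[2(2+2)] = √8 ≈ 2.83 Bohr magnetons.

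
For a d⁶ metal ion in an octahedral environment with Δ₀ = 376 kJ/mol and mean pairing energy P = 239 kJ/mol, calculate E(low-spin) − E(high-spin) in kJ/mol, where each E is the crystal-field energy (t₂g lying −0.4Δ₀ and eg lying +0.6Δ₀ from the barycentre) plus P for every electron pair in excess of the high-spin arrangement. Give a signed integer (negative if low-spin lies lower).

-274

High-spin d⁶ fills as t₂g⁴ eg² with CFSE 4(−0.4) + 2(+0.6) = -0.4Δ₀ = -150 kJ/mol.
Low-spin t₂g⁶ eg⁰ gives -2.4Δ₀ = -902 kJ/mol, but forming 2 extra pairs costs 2P = 478 kJ/mol, so E(LS) = -902 + 478 = -424 kJ/mol.
E(LS) − E(HS) = -424 − (-150) = -274 kJ/mol.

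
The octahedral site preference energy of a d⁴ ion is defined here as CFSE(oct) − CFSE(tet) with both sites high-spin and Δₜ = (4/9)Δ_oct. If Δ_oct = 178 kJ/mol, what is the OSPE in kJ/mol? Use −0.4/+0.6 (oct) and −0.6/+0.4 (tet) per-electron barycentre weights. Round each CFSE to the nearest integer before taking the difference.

-75

Octahedral high-spin t₂g³ eg¹: CFSE = -0.6 × 178 = -107 kJ/mol.
Tetrahedral: e² t₂², CFSE = 2(−0.6) + 2(+0.4) = -0.4Δₜ = -0.4 × (4/9) × 178 = -32 kJ/mol.
OSPE = -107 − (-32) = -75 kJ/mol.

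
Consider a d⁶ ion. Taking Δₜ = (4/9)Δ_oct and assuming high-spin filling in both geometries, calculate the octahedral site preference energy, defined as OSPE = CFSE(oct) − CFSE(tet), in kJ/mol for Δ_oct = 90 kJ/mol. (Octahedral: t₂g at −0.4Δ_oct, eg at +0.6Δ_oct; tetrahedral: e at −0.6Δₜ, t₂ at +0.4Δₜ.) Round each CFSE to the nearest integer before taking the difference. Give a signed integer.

Octahedral high-spin t₂g⁴ eg²: CFSE = -0.4 × 90 = -36 kJ/mol.
Tetrahedral e³ t₂³ gives -0.6Δₜ = -0.6 × (4/9) × 90 = -24 kJ/mol.
OSPE = -36 − (-24) = -12 kJ/mol.

-12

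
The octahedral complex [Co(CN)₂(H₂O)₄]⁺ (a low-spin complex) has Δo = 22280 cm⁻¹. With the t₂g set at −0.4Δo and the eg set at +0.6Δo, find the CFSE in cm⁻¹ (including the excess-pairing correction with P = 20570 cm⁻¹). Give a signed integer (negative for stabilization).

Ligand charges: 2×(-1) from CN⁻ and 4×(+0) from H₂O sum to -2; with overall charge +1, Co is +3.
Co is in group 9, so Co³⁺ is d⁶ (9 − 3 = 6).
Electron filling gives t₂g⁶ eg⁰.
The orbital stabilization is -2.4Δo = -2.4 × 22280 = -53472 cm⁻¹.
Relative to high-spin t₂g⁴ eg² (1 paired), the low-spin configuration has 2 additional pairs, contributing +2 × 20570 = +41140 cm⁻¹.
Net CFSE = -53472 + 41140 = -12332 cm⁻¹.

-12332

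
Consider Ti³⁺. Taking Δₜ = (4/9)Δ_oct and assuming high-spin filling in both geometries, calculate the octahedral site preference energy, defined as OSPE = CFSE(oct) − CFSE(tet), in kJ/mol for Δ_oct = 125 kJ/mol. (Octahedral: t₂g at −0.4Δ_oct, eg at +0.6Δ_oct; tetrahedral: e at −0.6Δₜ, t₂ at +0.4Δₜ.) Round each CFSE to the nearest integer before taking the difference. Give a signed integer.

-17

Ti³⁺: group 4, so d-count = 4 − 3 = 1.
Octahedral (high-spin): t₂g¹ eg⁰, CFSE = 1(−0.4) + 0(+0.6) = -0.4Δ_oct = -0.4 × 125 = -50 kJ/mol.
Tetrahedral e¹ t₂⁰ gives -0.6Δₜ = -0.6 × (4/9) × 125 = -33 kJ/mol.
OSPE = -50 − (-33) = -17 kJ/mol.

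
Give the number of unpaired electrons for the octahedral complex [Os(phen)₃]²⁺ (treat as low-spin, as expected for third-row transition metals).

0

phen is neutral, so the +2 overall charge sits on Os: oxidation state +2.
Os sits in group 8; removing 2 electrons leaves Os²⁺ with 8 − 2 = 6 d electrons.
Configuration: t₂g⁶ eg⁰, giving 0 unpaired electrons.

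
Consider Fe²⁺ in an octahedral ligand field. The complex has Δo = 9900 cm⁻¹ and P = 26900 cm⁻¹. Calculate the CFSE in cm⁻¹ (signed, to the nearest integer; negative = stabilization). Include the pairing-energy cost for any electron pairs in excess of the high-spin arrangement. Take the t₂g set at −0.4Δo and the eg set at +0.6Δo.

-3960

Fe sits in group 8; removing 2 electrons leaves Fe²⁺ with 8 − 2 = 6 d electrons.
Here Δo < P (9900 < 26900), so the high-spin state is favoured.
That gives t₂g⁴ eg².
Orbital CFSE = -0.4Δo = -0.4 × 9900 = -3960 cm⁻¹.
High-spin has no excess pairs, so no pairing correction applies.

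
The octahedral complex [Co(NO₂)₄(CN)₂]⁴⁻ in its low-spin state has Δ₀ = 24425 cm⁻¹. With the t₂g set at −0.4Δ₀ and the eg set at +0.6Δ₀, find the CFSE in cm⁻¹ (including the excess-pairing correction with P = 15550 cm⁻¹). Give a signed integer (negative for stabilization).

Ligand charges: 4×(-1) from NO₂⁻ and 2×(-1) from CN⁻ sum to -6; with overall charge -4, Co is +2.
Group 9 minus oxidation state +2 gives a d⁷ configuration for Co²⁺.
The d⁷ electrons fill as t₂g⁶ eg¹.
The orbital stabilization is -1.8Δ₀ = -1.8 × 24425 = -43965 cm⁻¹.
Pairing penalty: 3 pairs vs 2 in the high-spin reference → 1 extra × P = 15550 cm⁻¹.
Net CFSE = -43965 + 15550 = -28415 cm⁻¹.

-28415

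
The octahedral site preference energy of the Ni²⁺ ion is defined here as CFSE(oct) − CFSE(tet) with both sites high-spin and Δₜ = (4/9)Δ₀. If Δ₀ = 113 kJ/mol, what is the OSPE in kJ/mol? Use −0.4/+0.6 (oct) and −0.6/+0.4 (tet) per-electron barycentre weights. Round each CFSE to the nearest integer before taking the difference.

Ni²⁺: group 10, so d-count = 10 − 2 = 8.
Octahedral (high-spin): t2g^6 e_g^2, CFSE = 6(−0.4) + 2(+0.6) = -1.2Δ₀ = -1.2 × 113 = -136 kJ/mol.
In a tetrahedral site the filling is e^4 t2^4: CFSE(tet) = -0.8Δₜ = -0.8 × (4/9)(113) = -40 kJ/mol.
Subtracting, OSPE = -136 − (-40) = -96 kJ/mol.

-96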